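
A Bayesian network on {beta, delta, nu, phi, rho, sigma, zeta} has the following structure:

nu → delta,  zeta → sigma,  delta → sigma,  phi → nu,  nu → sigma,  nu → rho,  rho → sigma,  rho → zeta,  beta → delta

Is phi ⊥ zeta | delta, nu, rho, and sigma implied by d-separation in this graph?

There are 6 undirected paths between phi and zeta; checking each against the conditioning set {delta, nu, rho, sigma}:
Path 1: phi → nu → rho → zeta
  nu is a chain here and nu is conditioned on, so the path is blocked at nu.
Path 2: phi → nu → rho → sigma ← zeta
  nu is a chain here and nu is conditioned on, so the path is blocked at nu.
Path 3: phi → nu → sigma ← rho → zeta
  nu is a chain here and nu is conditioned on, so the path is blocked at nu.
Path 4: phi → nu → sigma ← zeta
  nu is a chain here and nu is conditioned on, so the path is blocked at nu.
Path 5: phi → nu → delta → sigma ← rho → zeta
  nu is a chain here and nu is conditioned on, so the path is blocked at nu.
Path 6: phi → nu → delta → sigma ← zeta
  nu is a chain here and nu is conditioned on, so the path is blocked at nu.
Since every path is blocked, d-separation holds.

Yes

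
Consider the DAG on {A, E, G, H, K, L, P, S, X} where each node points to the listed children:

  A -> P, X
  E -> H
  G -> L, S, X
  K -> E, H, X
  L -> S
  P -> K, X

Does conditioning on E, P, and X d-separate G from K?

There are 3 undirected paths between G and K; checking each against the conditioning set {E, P, X}:
Path 1: G → X ← A → P → K
  P is a chain here and P is conditioned on, so the path is blocked at P.
Path 2: G → X ← K
  X is a collider and X is conditioned on, which opens it — no node blocks this path, so it is active.
Path 3: G → X ← P → K
  P is a fork here and P is conditioned on, so the path is blocked at P.
Because an active path exists, G and K are not d-separated.

No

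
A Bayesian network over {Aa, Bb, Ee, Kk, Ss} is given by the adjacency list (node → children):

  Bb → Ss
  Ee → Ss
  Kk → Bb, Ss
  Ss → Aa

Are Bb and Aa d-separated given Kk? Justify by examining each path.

No

Enumerating the 2 paths from Bb to Aa and testing each for blocking by {Kk}:
  1. Bb ← Kk → Ss → Aa — Kk:fork[blocks]; Ss:chain[open] ⇒ blocked
  2. Bb → Ss → Aa — Ss:chain[open] ⇒ active
At least one path is unblocked, so d-separation fails.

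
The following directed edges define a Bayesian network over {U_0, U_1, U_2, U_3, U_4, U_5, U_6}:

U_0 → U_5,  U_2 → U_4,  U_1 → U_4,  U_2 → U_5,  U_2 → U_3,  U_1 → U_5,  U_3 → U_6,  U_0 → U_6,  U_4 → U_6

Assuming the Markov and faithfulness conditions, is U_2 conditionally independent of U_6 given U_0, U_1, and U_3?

There are 5 undirected paths between U_2 and U_6; checking each against the conditioning set {U_0, U_1, U_3}:
  1. U_2 → U_4 ← U_1 → U_5 ← U_0 → U_6 — U_4:collider[blocks]; U_1:fork[blocks]; U_5:collider[blocks]; U_0:fork[blocks] ⇒ blocked
  2. U_2 → U_4 → U_6 — U_4:chain[open] ⇒ active
  3. U_2 → U_5 ← U_1 → U_4 → U_6 — U_5:collider[blocks]; U_1:fork[blocks]; U_4:chain[open] ⇒ blocked
  4. U_2 → U_5 ← U_0 → U_6 — U_5:collider[blocks]; U_0:fork[blocks] ⇒ blocked
  5. U_2 → U_3 → U_6 — U_3:chain[blocks] ⇒ blocked
Since the path U_2 → U_4 → U_6 is active, U_2 and U_6 are not d-separated given {U_0, U_1, U_3}.

No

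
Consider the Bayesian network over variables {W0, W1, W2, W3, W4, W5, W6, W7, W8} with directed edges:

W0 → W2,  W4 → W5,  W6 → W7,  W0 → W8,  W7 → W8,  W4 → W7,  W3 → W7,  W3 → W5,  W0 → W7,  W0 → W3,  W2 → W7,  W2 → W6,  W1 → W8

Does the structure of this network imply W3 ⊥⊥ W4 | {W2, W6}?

There are 6 undirected paths between W3 and W4; checking each against the conditioning set {W2, W6}:
Path 1: W3 → W7 ← W4
  W7 is a collider here and neither W7 nor any of its descendants is conditioned on, so the collider stays closed — the path is blocked at W7.
Path 2: W3 → W5 ← W4
  W5 is a collider here and neither W5 nor any of its descendants is conditioned on, so the collider stays closed — the path is blocked at W5.
Path 3: W3 ← W0 → W7 ← W4
  W7 is a collider here and neither W7 nor any of its descendants is conditioned on, so the collider stays closed — the path is blocked at W7.
Path 4: W3 ← W0 → W2 → W7 ← W4
  W2 is a chain here and W2 is conditioned on, so the path is blocked at W2.
Path 5: W3 ← W0 → W2 → W6 → W7 ← W4
  W2 is a chain here and W2 is conditioned on, so the path is blocked at W2.
Path 6: W3 ← W0 → W8 ← W7 ← W4
  W8 is a collider here and neither W8 nor any of its descendants is conditioned on, so the collider stays closed — the path is blocked at W8.
All paths are blocked; W3 ⊥ W4 | {W2, W6} holds.

Yes — W3 and W4 are d-separated given {W2, W6}.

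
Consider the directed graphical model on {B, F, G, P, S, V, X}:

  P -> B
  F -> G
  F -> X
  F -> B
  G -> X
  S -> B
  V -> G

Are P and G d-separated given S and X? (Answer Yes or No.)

Enumerating the 2 paths from P to G and testing each for blocking by {S, X}:
Path 1: P → B ← F → X ← G
  B is a collider here and neither B nor any of its descendants is conditioned on, so the collider stays closed — the path is blocked at B.
Path 2: P → B ← F → G
  B is a collider here and neither B nor any of its descendants is conditioned on, so the collider stays closed — the path is blocked at B.
All paths are blocked; P ⊥ G | {S, X} holds.

Yes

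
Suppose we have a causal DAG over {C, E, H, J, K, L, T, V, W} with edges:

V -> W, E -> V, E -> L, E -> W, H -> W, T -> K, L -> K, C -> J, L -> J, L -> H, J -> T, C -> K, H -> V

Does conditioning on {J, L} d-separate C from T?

4 paths connect C and T; each must be blocked for d-separation to hold:
  1. C → K ← T — K:collider[blocks] ⇒ blocked
  2. C → K ← L → J → T — K:collider[blocks]; L:fork[blocks]; J:chain[blocks] ⇒ blocked
  3. C → J → T — J:chain[blocks] ⇒ blocked
  4. C → J ← L → K ← T — J:collider[open]; L:fork[blocks]; K:collider[blocks] ⇒ blocked
Every path is blocked, so C and T are d-separated given {J, L}.

Yes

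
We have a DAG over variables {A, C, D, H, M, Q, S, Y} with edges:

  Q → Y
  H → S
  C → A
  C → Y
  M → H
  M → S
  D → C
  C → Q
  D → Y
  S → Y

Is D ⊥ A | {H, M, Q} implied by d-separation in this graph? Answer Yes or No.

No — D and A are not d-separated given {H, M, Q}.

There are 3 undirected paths between D and A; checking each against the conditioning set {H, M, Q}:
Path 1: D → C → A
  C is a chain and C is not conditioned on — no node blocks this path, so it is active.
Path 2: D → Y ← C → A
  Y is a collider here and neither Y nor any of its descendants is conditioned on, so the collider stays closed — the path is blocked at Y.
Path 3: D → Y ← Q ← C → A
  Y is a collider here and neither Y nor any of its descendants is conditioned on, so the collider stays closed — the path is blocked at Y.
Since the path D → C → A is active, D and A are not d-separated given {H, M, Q}.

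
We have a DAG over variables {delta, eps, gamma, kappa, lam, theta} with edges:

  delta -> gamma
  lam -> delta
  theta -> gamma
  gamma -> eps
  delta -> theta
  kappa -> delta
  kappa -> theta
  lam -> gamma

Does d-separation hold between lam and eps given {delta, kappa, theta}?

No

We examine all 4 paths between lam and eps:
  1. lam → gamma → eps — gamma:chain[open] ⇒ active
  2. lam → delta → theta → gamma → eps — delta:chain[blocks]; theta:chain[blocks]; gamma:chain[open] ⇒ blocked
  3. lam → delta → gamma → eps — delta:chain[blocks]; gamma:chain[open] ⇒ blocked
  4. lam → delta ← kappa → theta → gamma → eps — delta:collider[open]; kappa:fork[blocks]; theta:chain[blocks]; gamma:chain[open] ⇒ blocked
Since the path lam → gamma → eps is active, lam and eps are not d-separated given {delta, kappa, theta}.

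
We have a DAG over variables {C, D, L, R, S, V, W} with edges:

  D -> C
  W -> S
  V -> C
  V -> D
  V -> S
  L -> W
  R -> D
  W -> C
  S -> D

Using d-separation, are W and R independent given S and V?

We examine all 6 paths between W and R:
Path 1: W → C ← D ← R
  C is a collider here and neither C nor any of its descendants is conditioned on, so the collider stays closed — the path is blocked at C.
Path 2: W → C ← V → D ← R
  C is a collider here and neither C nor any of its descendants is conditioned on, so the collider stays closed — the path is blocked at C.
Path 3: W → C ← V → S → D ← R
  C is a collider here and neither C nor any of its descendants is conditioned on, so the collider stays closed — the path is blocked at C.
Path 4: W → S → D ← R
  S is a chain here and S is conditioned on, so the path is blocked at S.
Path 5: W → S ← V → D ← R
  V is a fork here and V is conditioned on, so the path is blocked at V.
Path 6: W → S ← V → C ← D ← R
  V is a fork here and V is conditioned on, so the path is blocked at V.
Since every path is blocked, d-separation holds.

Yes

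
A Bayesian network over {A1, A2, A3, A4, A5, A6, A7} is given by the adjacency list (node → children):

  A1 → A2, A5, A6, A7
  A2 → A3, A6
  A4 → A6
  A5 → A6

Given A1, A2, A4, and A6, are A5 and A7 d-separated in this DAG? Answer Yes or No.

We examine all 3 paths between A5 and A7:
  1. A5 → A6 ← A2 ← A1 → A7 — A6:collider[open]; A2:chain[blocks]; A1:fork[blocks] ⇒ blocked
  2. A5 → A6 ← A1 → A7 — A6:collider[open]; A1:fork[blocks] ⇒ blocked
  3. A5 ← A1 → A7 — A1:fork[blocks] ⇒ blocked
Since every path is blocked, d-separation holds.

Yes — A5 and A7 are d-separated given {A1, A2, A4, A6}.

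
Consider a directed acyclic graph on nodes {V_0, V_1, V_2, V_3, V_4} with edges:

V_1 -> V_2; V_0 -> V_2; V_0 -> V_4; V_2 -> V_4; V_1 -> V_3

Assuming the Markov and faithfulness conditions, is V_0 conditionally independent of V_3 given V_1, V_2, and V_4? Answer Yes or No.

Yes — V_0 and V_3 are d-separated given {V_1, V_2, V_4}.

There are 2 undirected paths between V_0 and V_3; checking each against the conditioning set {V_1, V_2, V_4}:
Path 1: V_0 → V_4 ← V_2 ← V_1 → V_3
  V_2 is a chain here and V_2 is conditioned on, so the path is blocked at V_2.
Path 2: V_0 → V_2 ← V_1 → V_3
  V_1 is a fork here and V_1 is conditioned on, so the path is blocked at V_1.
Every path is blocked, so V_0 and V_3 are d-separated given {V_1, V_2, V_4}.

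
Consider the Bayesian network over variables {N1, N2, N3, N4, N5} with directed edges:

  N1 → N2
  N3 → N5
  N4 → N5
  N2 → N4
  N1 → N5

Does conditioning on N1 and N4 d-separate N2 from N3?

Yes

2 paths connect N2 and N3; each must be blocked for d-separation to hold:
  1. N2 ← N1 → N5 ← N3 — N1:fork[blocks]; N5:collider[blocks] ⇒ blocked
  2. N2 → N4 → N5 ← N3 — N4:chain[blocks]; N5:collider[blocks] ⇒ blocked
All paths are blocked; N2 ⊥ N3 | {N1, N4} holds.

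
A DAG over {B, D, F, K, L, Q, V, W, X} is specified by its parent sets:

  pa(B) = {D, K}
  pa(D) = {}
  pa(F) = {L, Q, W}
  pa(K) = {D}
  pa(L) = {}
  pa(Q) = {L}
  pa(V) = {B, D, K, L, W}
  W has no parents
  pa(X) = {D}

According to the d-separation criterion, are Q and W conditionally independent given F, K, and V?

No

Enumerating the 4 paths from Q to W and testing each for blocking by {F, K, V}:
  1. Q ← L → F ← W — L:fork[open]; F:collider[open] ⇒ active
  2. Q ← L → V ← W — L:fork[open]; V:collider[open] ⇒ active
  3. Q → F ← L → V ← W — F:collider[open]; L:fork[open]; V:collider[open] ⇒ active
  4. Q → F ← W — F:collider[open] ⇒ active
Since the path Q ← L → F ← W is active, Q and W are not d-separated given {F, K, V}.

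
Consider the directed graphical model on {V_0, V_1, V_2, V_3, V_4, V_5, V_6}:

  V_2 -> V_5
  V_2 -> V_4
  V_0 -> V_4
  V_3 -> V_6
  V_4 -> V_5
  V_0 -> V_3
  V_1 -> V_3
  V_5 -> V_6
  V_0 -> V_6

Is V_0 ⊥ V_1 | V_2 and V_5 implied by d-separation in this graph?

Yes

4 paths connect V_0 and V_1; each must be blocked for d-separation to hold:
  1. V_0 → V_6 ← V_3 ← V_1 — V_6:collider[blocks]; V_3:chain[open] ⇒ blocked
  2. V_0 → V_4 → V_5 → V_6 ← V_3 ← V_1 — V_4:chain[open]; V_5:chain[blocks]; V_6:collider[blocks]; V_3:chain[open] ⇒ blocked
  3. V_0 → V_4 ← V_2 → V_5 → V_6 ← V_3 ← V_1 — V_4:collider[open]; V_2:fork[blocks]; V_5:chain[blocks]; V_6:collider[blocks]; V_3:chain[open] ⇒ blocked
  4. V_0 → V_3 ← V_1 — V_3:collider[blocks] ⇒ blocked
Since every path is blocked, d-separation holds.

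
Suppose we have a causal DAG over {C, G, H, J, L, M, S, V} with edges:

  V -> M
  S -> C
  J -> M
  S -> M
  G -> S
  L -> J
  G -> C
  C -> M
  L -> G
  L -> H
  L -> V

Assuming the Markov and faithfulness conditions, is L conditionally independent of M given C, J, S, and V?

We examine all 6 paths between L and M:
Path 1: L → J → M
  J is a chain here and J is conditioned on, so the path is blocked at J.
Path 2: L → V → M
  V is a chain here and V is conditioned on, so the path is blocked at V.
Path 3: L → G → S → M
  S is a chain here and S is conditioned on, so the path is blocked at S.
Path 4: L → G → S → C → M
  S is a chain here and S is conditioned on, so the path is blocked at S.
Path 5: L → G → C ← S → M
  S is a fork here and S is conditioned on, so the path is blocked at S.
Path 6: L → G → C → M
  C is a chain here and C is conditioned on, so the path is blocked at C.
All paths are blocked; L ⊥ M | {C, J, S, V} holds.

Yes — L and M are d-separated given {C, J, S, V}.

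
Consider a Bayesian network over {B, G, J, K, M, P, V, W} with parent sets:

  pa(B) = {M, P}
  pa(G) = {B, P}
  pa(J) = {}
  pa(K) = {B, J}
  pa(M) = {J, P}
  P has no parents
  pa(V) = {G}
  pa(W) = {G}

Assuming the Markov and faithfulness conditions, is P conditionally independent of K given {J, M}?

No

Enumerating the 6 paths from P to K and testing each for blocking by {J, M}:
Path 1: P → M ← J → K
  J is a fork here and J is conditioned on, so the path is blocked at J.
Path 2: P → M → B → K
  M is a chain here and M is conditioned on, so the path is blocked at M.
Path 3: P → G ← B ← M ← J → K
  G is a collider here and neither G nor any of its descendants is conditioned on, so the collider stays closed — the path is blocked at G.
Path 4: P → G ← B → K
  G is a collider here and neither G nor any of its descendants is conditioned on, so the collider stays closed — the path is blocked at G.
Path 5: P → B ← M ← J → K
  B is a collider here and neither B nor any of its descendants is conditioned on, so the collider stays closed — the path is blocked at B.
Path 6: P → B → K
  B is a chain and B is not conditioned on — no node blocks this path, so it is active.
Since the path P → B → K is active, P and K are not d-separated given {J, M}.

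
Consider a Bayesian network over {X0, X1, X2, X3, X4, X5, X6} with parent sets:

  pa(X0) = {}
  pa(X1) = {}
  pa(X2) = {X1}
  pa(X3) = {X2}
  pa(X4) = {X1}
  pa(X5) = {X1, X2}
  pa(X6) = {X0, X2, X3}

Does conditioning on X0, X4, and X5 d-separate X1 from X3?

We examine all 4 paths between X1 and X3:
Path 1: X1 → X2 → X6 ← X3
  X6 is a collider here and neither X6 nor any of its descendants is conditioned on, so the collider stays closed — the path is blocked at X6.
Path 2: X1 → X2 → X3
  X2 is a chain and X2 is not conditioned on — no node blocks this path, so it is active.
Path 3: X1 → X5 ← X2 → X6 ← X3
  X6 is a collider here and neither X6 nor any of its descendants is conditioned on, so the collider stays closed — the path is blocked at X6.
Path 4: X1 → X5 ← X2 → X3
  X5 is a collider and X5 is conditioned on, which opens it; X2 is a fork and X2 is not conditioned on — no node blocks this path, so it is active.
Because an active path exists, X1 and X3 are not d-separated.

No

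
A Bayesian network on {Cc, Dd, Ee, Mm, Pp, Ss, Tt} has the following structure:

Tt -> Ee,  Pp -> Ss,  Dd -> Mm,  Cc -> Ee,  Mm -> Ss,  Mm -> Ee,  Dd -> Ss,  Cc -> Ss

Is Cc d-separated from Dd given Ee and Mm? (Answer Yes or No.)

There are 4 undirected paths between Cc and Dd; checking each against the conditioning set {Ee, Mm}:
  1. Cc → Ee ← Mm ← Dd — Ee:collider[open]; Mm:chain[blocks] ⇒ blocked
  2. Cc → Ee ← Mm → Ss ← Dd — Ee:collider[open]; Mm:fork[blocks]; Ss:collider[blocks] ⇒ blocked
  3. Cc → Ss ← Dd — Ss:collider[blocks] ⇒ blocked
  4. Cc → Ss ← Mm ← Dd — Ss:collider[blocks]; Mm:chain[blocks] ⇒ blocked
Every path is blocked, so Cc and Dd are d-separated given {Ee, Mm}.

Yes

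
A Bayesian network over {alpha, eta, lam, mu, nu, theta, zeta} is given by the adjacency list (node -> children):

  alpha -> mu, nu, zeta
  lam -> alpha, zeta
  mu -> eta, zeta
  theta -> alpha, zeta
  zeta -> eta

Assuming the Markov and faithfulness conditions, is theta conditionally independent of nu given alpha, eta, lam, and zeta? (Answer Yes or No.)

Enumerating the 5 paths from theta to nu and testing each for blocking by {alpha, eta, lam, zeta}:
Path 1: theta → zeta ← lam → alpha → nu
  lam is a fork here and lam is conditioned on, so the path is blocked at lam.
Path 2: theta → zeta → eta ← mu ← alpha → nu
  zeta is a chain here and zeta is conditioned on, so the path is blocked at zeta.
Path 3: theta → zeta ← mu ← alpha → nu
  alpha is a fork here and alpha is conditioned on, so the path is blocked at alpha.
Path 4: theta → zeta ← alpha → nu
  alpha is a fork here and alpha is conditioned on, so the path is blocked at alpha.
Path 5: theta → alpha → nu
  alpha is a chain here and alpha is conditioned on, so the path is blocked at alpha.
Since every path is blocked, d-separation holds.

Yes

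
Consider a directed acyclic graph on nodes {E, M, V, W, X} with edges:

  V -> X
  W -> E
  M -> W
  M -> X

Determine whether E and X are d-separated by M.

The only undirected path from E to X is:
  1. E ← W ← M → X — W:chain[open]; M:fork[blocks] ⇒ blocked
Every path is blocked, so E and X are d-separated given {M}.

Yes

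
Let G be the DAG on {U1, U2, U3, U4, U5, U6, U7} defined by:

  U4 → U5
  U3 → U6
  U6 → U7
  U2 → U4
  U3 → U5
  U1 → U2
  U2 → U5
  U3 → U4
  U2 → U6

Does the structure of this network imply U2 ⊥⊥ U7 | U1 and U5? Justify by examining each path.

No

There are 5 undirected paths between U2 and U7; checking each against the conditioning set {U1, U5}:
  1. U2 → U6 → U7 — U6:chain[open] ⇒ active
  2. U2 → U5 ← U4 ← U3 → U6 → U7 — U5:collider[open]; U4:chain[open]; U3:fork[open]; U6:chain[open] ⇒ active
  3. U2 → U5 ← U3 → U6 → U7 — U5:collider[open]; U3:fork[open]; U6:chain[open] ⇒ active
  4. U2 → U4 → U5 ← U3 → U6 → U7 — U4:chain[open]; U5:collider[open]; U3:fork[open]; U6:chain[open] ⇒ active
  5. U2 → U4 ← U3 → U6 → U7 — U4:collider[open]; U3:fork[open]; U6:chain[open] ⇒ active
Because an active path exists, U2 and U7 are not d-separated.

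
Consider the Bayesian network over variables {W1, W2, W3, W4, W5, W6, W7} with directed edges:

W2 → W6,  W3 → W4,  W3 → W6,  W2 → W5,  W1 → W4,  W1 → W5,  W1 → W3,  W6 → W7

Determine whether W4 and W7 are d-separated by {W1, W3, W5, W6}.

Yes

Enumerating the 4 paths from W4 to W7 and testing each for blocking by {W1, W3, W5, W6}:
  1. W4 ← W1 → W5 ← W2 → W6 → W7 — W1:fork[blocks]; W5:collider[open]; W2:fork[open]; W6:chain[blocks] ⇒ blocked
  2. W4 ← W1 → W3 → W6 → W7 — W1:fork[blocks]; W3:chain[blocks]; W6:chain[blocks] ⇒ blocked
  3. W4 ← W3 ← W1 → W5 ← W2 → W6 → W7 — W3:chain[blocks]; W1:fork[blocks]; W5:collider[open]; W2:fork[open]; W6:chain[blocks] ⇒ blocked
  4. W4 ← W3 → W6 → W7 — W3:fork[blocks]; W6:chain[blocks] ⇒ blocked
Every path is blocked, so W4 and W7 are d-separated given {W1, W3, W5, W6}.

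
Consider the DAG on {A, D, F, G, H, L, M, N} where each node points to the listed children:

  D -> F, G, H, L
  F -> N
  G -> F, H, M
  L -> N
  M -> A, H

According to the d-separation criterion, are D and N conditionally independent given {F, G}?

We examine all 5 paths between D and N:
Path 1: D → H ← G → F → N
  H is a collider here and neither H nor any of its descendants is conditioned on, so the collider stays closed — the path is blocked at H.
Path 2: D → H ← M ← G → F → N
  H is a collider here and neither H nor any of its descendants is conditioned on, so the collider stays closed — the path is blocked at H.
Path 3: D → G → F → N
  G is a chain here and G is conditioned on, so the path is blocked at G.
Path 4: D → F → N
  F is a chain here and F is conditioned on, so the path is blocked at F.
Path 5: D → L → N
  L is a chain and L is not conditioned on — no node blocks this path, so it is active.
At least one path is unblocked, so d-separation fails.

No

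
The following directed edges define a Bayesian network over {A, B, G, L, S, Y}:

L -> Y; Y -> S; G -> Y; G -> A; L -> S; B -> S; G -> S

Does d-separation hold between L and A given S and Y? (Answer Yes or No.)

No — L and A are not d-separated given {S, Y}.

4 paths connect L and A; each must be blocked for d-separation to hold:
Path 1: L → S ← G → A
  S is a collider and S is conditioned on, which opens it; G is a fork and G is not conditioned on — no node blocks this path, so it is active.
Path 2: L → S ← Y ← G → A
  Y is a chain here and Y is conditioned on, so the path is blocked at Y.
Path 3: L → Y ← G → A
  Y is a collider and Y is conditioned on, which opens it; G is a fork and G is not conditioned on — no node blocks this path, so it is active.
Path 4: L → Y → S ← G → A
  Y is a chain here and Y is conditioned on, so the path is blocked at Y.
At least one path is unblocked, so d-separation fails.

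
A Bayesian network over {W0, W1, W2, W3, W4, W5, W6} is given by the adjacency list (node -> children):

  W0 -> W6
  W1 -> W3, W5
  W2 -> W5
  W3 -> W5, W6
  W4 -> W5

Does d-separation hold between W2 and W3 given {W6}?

Enumerating the 2 paths from W2 to W3 and testing each for blocking by {W6}:
Path 1: W2 → W5 ← W3
  W5 is a collider here and neither W5 nor any of its descendants is conditioned on, so the collider stays closed — the path is blocked at W5.
Path 2: W2 → W5 ← W1 → W3
  W5 is a collider here and neither W5 nor any of its descendants is conditioned on, so the collider stays closed — the path is blocked at W5.
Since every path is blocked, d-separation holds.

Yes — W2 and W3 are d-separated given {W6}.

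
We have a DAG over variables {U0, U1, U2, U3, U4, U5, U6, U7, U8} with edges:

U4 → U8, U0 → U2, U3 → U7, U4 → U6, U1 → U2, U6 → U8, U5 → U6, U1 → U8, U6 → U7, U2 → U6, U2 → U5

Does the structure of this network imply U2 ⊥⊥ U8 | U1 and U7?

There are 5 undirected paths between U2 and U8; checking each against the conditioning set {U1, U7}:
Path 1: U2 → U6 → U8
  U6 is a chain and U6 is not conditioned on — no node blocks this path, so it is active.
Path 2: U2 → U6 ← U4 → U8
  U6 is a collider and its descendant U7 is conditioned on, which opens it; U4 is a fork and U4 is not conditioned on — no node blocks this path, so it is active.
Path 3: U2 → U5 → U6 → U8
  U5 is a chain and U5 is not conditioned on; U6 is a chain and U6 is not conditioned on — no node blocks this path, so it is active.
Path 4: U2 → U5 → U6 ← U4 → U8
  U5 is a chain and U5 is not conditioned on; U6 is a collider and its descendant U7 is conditioned on, which opens it; U4 is a fork and U4 is not conditioned on — no node blocks this path, so it is active.
Path 5: U2 ← U1 → U8
  U1 is a fork here and U1 is conditioned on, so the path is blocked at U1.
At least one path is unblocked, so d-separation fails.

No — U2 and U8 are not d-separated given {U1, U7}.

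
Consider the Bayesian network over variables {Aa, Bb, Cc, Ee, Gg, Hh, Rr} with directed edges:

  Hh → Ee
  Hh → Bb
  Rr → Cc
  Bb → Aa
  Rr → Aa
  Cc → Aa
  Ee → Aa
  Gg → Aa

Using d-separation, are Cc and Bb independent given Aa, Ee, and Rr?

There are 4 undirected paths between Cc and Bb; checking each against the conditioning set {Aa, Ee, Rr}:
Path 1: Cc → Aa ← Ee ← Hh → Bb
  Ee is a chain here and Ee is conditioned on, so the path is blocked at Ee.
Path 2: Cc → Aa ← Bb
  Aa is a collider and Aa is conditioned on, which opens it — no node blocks this path, so it is active.
Path 3: Cc ← Rr → Aa ← Ee ← Hh → Bb
  Rr is a fork here and Rr is conditioned on, so the path is blocked at Rr.
Path 4: Cc ← Rr → Aa ← Bb
  Rr is a fork here and Rr is conditioned on, so the path is blocked at Rr.
Because an active path exists, Cc and Bb are not d-separated.

No — Cc and Bb are not d-separated given {Aa, Ee, Rr}.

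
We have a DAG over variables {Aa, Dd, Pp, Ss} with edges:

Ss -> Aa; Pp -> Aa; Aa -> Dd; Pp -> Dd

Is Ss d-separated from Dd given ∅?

No

2 paths connect Ss and Dd; each must be blocked for d-separation to hold:
Path 1: Ss → Aa ← Pp → Dd
  Aa is a collider here and neither Aa nor any of its descendants is conditioned on, so the collider stays closed — the path is blocked at Aa.
Path 2: Ss → Aa → Dd
  Aa is a chain and Aa is not conditioned on — no node blocks this path, so it is active.
Because an active path exists, Ss and Dd are not d-separated.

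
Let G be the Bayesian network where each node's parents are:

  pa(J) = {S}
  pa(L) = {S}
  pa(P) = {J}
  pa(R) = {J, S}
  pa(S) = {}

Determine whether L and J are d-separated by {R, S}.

There are 2 undirected paths between L and J; checking each against the conditioning set {R, S}:
Path 1: L ← S → J
  S is a fork here and S is conditioned on, so the path is blocked at S.
Path 2: L ← S → R ← J
  S is a fork here and S is conditioned on, so the path is blocked at S.
Every path is blocked, so L and J are d-separated given {R, S}.

Yes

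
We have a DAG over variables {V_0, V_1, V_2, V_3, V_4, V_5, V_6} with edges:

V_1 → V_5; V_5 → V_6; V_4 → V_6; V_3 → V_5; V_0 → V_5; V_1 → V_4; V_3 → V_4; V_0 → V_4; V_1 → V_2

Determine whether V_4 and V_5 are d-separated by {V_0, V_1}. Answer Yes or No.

No

4 paths connect V_4 and V_5; each must be blocked for d-separation to hold:
  1. V_4 → V_6 ← V_5 — V_6:collider[blocks] ⇒ blocked
  2. V_4 ← V_0 → V_5 — V_0:fork[blocks] ⇒ blocked
  3. V_4 ← V_1 → V_5 — V_1:fork[blocks] ⇒ blocked
  4. V_4 ← V_3 → V_5 — V_3:fork[open] ⇒ active
Since the path V_4 ← V_3 → V_5 is active, V_4 and V_5 are not d-separated given {V_0, V_1}.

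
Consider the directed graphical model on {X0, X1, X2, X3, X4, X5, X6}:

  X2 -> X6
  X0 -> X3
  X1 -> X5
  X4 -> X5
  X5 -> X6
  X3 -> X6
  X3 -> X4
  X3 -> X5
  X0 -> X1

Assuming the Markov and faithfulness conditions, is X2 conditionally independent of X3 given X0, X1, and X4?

Yes

There are 4 undirected paths between X2 and X3; checking each against the conditioning set {X0, X1, X4}:
Path 1: X2 → X6 ← X5 ← X4 ← X3
  X6 is a collider here and neither X6 nor any of its descendants is conditioned on, so the collider stays closed — the path is blocked at X6.
Path 2: X2 → X6 ← X5 ← X1 ← X0 → X3
  X6 is a collider here and neither X6 nor any of its descendants is conditioned on, so the collider stays closed — the path is blocked at X6.
Path 3: X2 → X6 ← X5 ← X3
  X6 is a collider here and neither X6 nor any of its descendants is conditioned on, so the collider stays closed — the path is blocked at X6.
Path 4: X2 → X6 ← X3
  X6 is a collider here and neither X6 nor any of its descendants is conditioned on, so the collider stays closed — the path is blocked at X6.
All paths are blocked; X2 ⊥ X3 | {X0, X1, X4} holds.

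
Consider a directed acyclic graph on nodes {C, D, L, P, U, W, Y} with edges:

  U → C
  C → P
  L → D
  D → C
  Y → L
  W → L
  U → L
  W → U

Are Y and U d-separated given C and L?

No

There are 3 undirected paths between Y and U; checking each against the conditioning set {C, L}:
Path 1: Y → L → D → C ← U
  L is a chain here and L is conditioned on, so the path is blocked at L.
Path 2: Y → L ← W → U
  L is a collider and L is conditioned on, which opens it; W is a fork and W is not conditioned on — no node blocks this path, so it is active.
Path 3: Y → L ← U
  L is a collider and L is conditioned on, which opens it — no node blocks this path, so it is active.
Since the path Y → L ← W → U is active, Y and U are not d-separated given {C, L}.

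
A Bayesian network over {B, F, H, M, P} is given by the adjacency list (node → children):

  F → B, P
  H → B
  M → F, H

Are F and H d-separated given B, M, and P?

No — F and H are not d-separated given {B, M, P}.

2 paths connect F and H; each must be blocked for d-separation to hold:
Path 1: F ← M → H
  M is a fork here and M is conditioned on, so the path is blocked at M.
Path 2: F → B ← H
  B is a collider and B is conditioned on, which opens it — no node blocks this path, so it is active.
Since the path F → B ← H is active, F and H are not d-separated given {B, M, P}.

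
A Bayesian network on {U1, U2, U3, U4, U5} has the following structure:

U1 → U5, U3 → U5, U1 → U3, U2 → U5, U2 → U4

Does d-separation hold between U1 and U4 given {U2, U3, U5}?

Yes

There are 2 undirected paths between U1 and U4; checking each against the conditioning set {U2, U3, U5}:
Path 1: U1 → U3 → U5 ← U2 → U4
  U3 is a chain here and U3 is conditioned on, so the path is blocked at U3.
Path 2: U1 → U5 ← U2 → U4
  U2 is a fork here and U2 is conditioned on, so the path is blocked at U2.
All paths are blocked; U1 ⊥ U4 | {U2, U3, U5} holds.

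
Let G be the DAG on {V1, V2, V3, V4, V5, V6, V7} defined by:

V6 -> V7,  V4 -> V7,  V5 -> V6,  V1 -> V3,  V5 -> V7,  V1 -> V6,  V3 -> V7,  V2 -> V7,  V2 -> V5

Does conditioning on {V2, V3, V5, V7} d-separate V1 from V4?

We examine all 4 paths between V1 and V4:
  1. V1 → V6 → V7 ← V4 — V6:chain[open]; V7:collider[open] ⇒ active
  2. V1 → V6 ← V5 → V7 ← V4 — V6:collider[open]; V5:fork[blocks]; V7:collider[open] ⇒ blocked
  3. V1 → V6 ← V5 ← V2 → V7 ← V4 — V6:collider[open]; V5:chain[blocks]; V2:fork[blocks]; V7:collider[open] ⇒ blocked
  4. V1 → V3 → V7 ← V4 — V3:chain[blocks]; V7:collider[open] ⇒ blocked
Since the path V1 → V6 → V7 ← V4 is active, V1 and V4 are not d-separated given {V2, V3, V5, V7}.

No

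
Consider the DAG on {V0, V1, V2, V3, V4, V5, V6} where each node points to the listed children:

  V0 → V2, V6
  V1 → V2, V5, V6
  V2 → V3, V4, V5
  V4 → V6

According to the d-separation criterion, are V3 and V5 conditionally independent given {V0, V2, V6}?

4 paths connect V3 and V5; each must be blocked for d-separation to hold:
Path 1: V3 ← V2 ← V1 → V5
  V2 is a chain here and V2 is conditioned on, so the path is blocked at V2.
Path 2: V3 ← V2 → V4 → V6 ← V1 → V5
  V2 is a fork here and V2 is conditioned on, so the path is blocked at V2.
Path 3: V3 ← V2 → V5
  V2 is a fork here and V2 is conditioned on, so the path is blocked at V2.
Path 4: V3 ← V2 ← V0 → V6 ← V1 → V5
  V2 is a chain here and V2 is conditioned on, so the path is blocked at V2.
Since every path is blocked, d-separation holds.

Yes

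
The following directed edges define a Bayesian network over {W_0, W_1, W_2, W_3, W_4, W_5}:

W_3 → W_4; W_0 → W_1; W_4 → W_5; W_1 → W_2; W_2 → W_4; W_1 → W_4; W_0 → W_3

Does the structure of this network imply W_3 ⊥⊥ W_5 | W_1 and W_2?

We examine all 3 paths between W_3 and W_5:
Path 1: W_3 → W_4 → W_5
  W_4 is a chain and W_4 is not conditioned on — no node blocks this path, so it is active.
Path 2: W_3 ← W_0 → W_1 → W_4 → W_5
  W_1 is a chain here and W_1 is conditioned on, so the path is blocked at W_1.
Path 3: W_3 ← W_0 → W_1 → W_2 → W_4 → W_5
  W_1 is a chain here and W_1 is conditioned on, so the path is blocked at W_1.
Since the path W_3 → W_4 → W_5 is active, W_3 and W_5 are not d-separated given {W_1, W_2}.

No — W_3 and W_5 are not d-separated given {W_1, W_2}.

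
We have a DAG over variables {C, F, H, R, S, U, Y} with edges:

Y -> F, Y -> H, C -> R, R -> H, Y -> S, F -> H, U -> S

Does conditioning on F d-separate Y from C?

Yes

Enumerating the 2 paths from Y to C and testing each for blocking by {F}:
  1. Y → F → H ← R ← C — F:chain[blocks]; H:collider[blocks]; R:chain[open] ⇒ blocked
  2. Y → H ← R ← C — H:collider[blocks]; R:chain[open] ⇒ blocked
Since every path is blocked, d-separation holds.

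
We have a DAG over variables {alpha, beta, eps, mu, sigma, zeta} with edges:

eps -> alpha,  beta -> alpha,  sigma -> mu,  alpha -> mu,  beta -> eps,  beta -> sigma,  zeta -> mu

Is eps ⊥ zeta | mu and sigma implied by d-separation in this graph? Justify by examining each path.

No

4 paths connect eps and zeta; each must be blocked for d-separation to hold:
  1. eps ← beta → alpha → mu ← zeta — beta:fork[open]; alpha:chain[open]; mu:collider[open] ⇒ active
  2. eps ← beta → sigma → mu ← zeta — beta:fork[open]; sigma:chain[blocks]; mu:collider[open] ⇒ blocked
  3. eps → alpha ← beta → sigma → mu ← zeta — alpha:collider[open]; beta:fork[open]; sigma:chain[blocks]; mu:collider[open] ⇒ blocked
  4. eps → alpha → mu ← zeta — alpha:chain[open]; mu:collider[open] ⇒ active
At least one path is unblocked, so d-separation fails.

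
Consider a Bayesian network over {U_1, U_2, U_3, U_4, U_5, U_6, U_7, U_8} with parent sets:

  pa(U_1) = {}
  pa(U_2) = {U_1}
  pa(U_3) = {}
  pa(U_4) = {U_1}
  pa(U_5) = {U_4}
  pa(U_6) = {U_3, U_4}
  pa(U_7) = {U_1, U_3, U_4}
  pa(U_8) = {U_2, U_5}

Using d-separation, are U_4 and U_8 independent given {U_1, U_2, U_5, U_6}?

Enumerating the 4 paths from U_4 to U_8 and testing each for blocking by {U_1, U_2, U_5, U_6}:
Path 1: U_4 → U_7 ← U_1 → U_2 → U_8
  U_7 is a collider here and neither U_7 nor any of its descendants is conditioned on, so the collider stays closed — the path is blocked at U_7.
Path 2: U_4 → U_5 → U_8
  U_5 is a chain here and U_5 is conditioned on, so the path is blocked at U_5.
Path 3: U_4 ← U_1 → U_2 → U_8
  U_1 is a fork here and U_1 is conditioned on, so the path is blocked at U_1.
Path 4: U_4 → U_6 ← U_3 → U_7 ← U_1 → U_2 → U_8
  U_7 is a collider here and neither U_7 nor any of its descendants is conditioned on, so the collider stays closed — the path is blocked at U_7.
All paths are blocked; U_4 ⊥ U_8 | {U_1, U_2, U_5, U_6} holds.

Yes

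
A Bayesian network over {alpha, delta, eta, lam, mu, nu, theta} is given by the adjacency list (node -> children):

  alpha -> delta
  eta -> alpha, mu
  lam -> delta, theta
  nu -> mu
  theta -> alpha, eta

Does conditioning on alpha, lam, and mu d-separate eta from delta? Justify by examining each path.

There are 4 undirected paths between eta and delta; checking each against the conditioning set {alpha, lam, mu}:
  1. eta → alpha ← theta ← lam → delta — alpha:collider[open]; theta:chain[open]; lam:fork[blocks] ⇒ blocked
  2. eta → alpha → delta — alpha:chain[blocks] ⇒ blocked
  3. eta ← theta ← lam → delta — theta:chain[open]; lam:fork[blocks] ⇒ blocked
  4. eta ← theta → alpha → delta — theta:fork[open]; alpha:chain[blocks] ⇒ blocked
All paths are blocked; eta ⊥ delta | {alpha, lam, mu} holds.

Yes — eta and delta are d-separated given {alpha, lam, mu}.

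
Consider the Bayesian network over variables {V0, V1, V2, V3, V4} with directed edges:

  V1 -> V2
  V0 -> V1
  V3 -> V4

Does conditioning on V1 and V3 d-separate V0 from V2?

Only one path connects V0 and V2:
  1. V0 → V1 → V2 — V1:chain[blocks] ⇒ blocked
Every path is blocked, so V0 and V2 are d-separated given {V1, V3}.

Yes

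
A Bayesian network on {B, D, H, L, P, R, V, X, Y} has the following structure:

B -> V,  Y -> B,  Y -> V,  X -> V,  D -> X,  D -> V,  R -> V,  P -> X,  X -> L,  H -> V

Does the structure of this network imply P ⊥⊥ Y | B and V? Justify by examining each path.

We examine all 4 paths between P and Y:
  1. P → X → V ← B ← Y — X:chain[open]; V:collider[open]; B:chain[blocks] ⇒ blocked
  2. P → X → V ← Y — X:chain[open]; V:collider[open] ⇒ active
  3. P → X ← D → V ← B ← Y — X:collider[open]; D:fork[open]; V:collider[open]; B:chain[blocks] ⇒ blocked
  4. P → X ← D → V ← Y — X:collider[open]; D:fork[open]; V:collider[open] ⇒ active
Since the path P → X → V ← Y is active, P and Y are not d-separated given {B, V}.

No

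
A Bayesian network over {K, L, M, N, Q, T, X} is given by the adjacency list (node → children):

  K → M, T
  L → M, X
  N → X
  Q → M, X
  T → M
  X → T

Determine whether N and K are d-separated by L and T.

No

Enumerating the 6 paths from N to K and testing each for blocking by {L, T}:
Path 1: N → X ← L → M ← K
  L is a fork here and L is conditioned on, so the path is blocked at L.
Path 2: N → X ← L → M ← T ← K
  L is a fork here and L is conditioned on, so the path is blocked at L.
Path 3: N → X ← Q → M ← K
  M is a collider here and neither M nor any of its descendants is conditioned on, so the collider stays closed — the path is blocked at M.
Path 4: N → X ← Q → M ← T ← K
  M is a collider here and neither M nor any of its descendants is conditioned on, so the collider stays closed — the path is blocked at M.
Path 5: N → X → T ← K
  X is a chain and X is not conditioned on; T is a collider and T is conditioned on, which opens it — no node blocks this path, so it is active.
Path 6: N → X → T → M ← K
  T is a chain here and T is conditioned on, so the path is blocked at T.
Because an active path exists, N and K are not d-separated.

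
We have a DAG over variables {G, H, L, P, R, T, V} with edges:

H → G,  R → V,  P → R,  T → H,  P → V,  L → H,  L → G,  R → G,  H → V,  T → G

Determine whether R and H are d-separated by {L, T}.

Yes

5 paths connect R and H; each must be blocked for d-separation to hold:
Path 1: R ← P → V ← H
  V is a collider here and neither V nor any of its descendants is conditioned on, so the collider stays closed — the path is blocked at V.
Path 2: R → G ← H
  G is a collider here and neither G nor any of its descendants is conditioned on, so the collider stays closed — the path is blocked at G.
Path 3: R → G ← L → H
  G is a collider here and neither G nor any of its descendants is conditioned on, so the collider stays closed — the path is blocked at G.
Path 4: R → G ← T → H
  G is a collider here and neither G nor any of its descendants is conditioned on, so the collider stays closed — the path is blocked at G.
Path 5: R → V ← H
  V is a collider here and neither V nor any of its descendants is conditioned on, so the collider stays closed — the path is blocked at V.
Every path is blocked, so R and H are d-separated given {L, T}.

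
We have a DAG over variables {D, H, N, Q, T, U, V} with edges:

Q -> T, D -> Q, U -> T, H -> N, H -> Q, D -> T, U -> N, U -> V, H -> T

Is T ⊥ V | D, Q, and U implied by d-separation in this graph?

Yes

We examine all 4 paths between T and V:
Path 1: T ← H → N ← U → V
  N is a collider here and neither N nor any of its descendants is conditioned on, so the collider stays closed — the path is blocked at N.
Path 2: T ← U → V
  U is a fork here and U is conditioned on, so the path is blocked at U.
Path 3: T ← Q ← H → N ← U → V
  Q is a chain here and Q is conditioned on, so the path is blocked at Q.
Path 4: T ← D → Q ← H → N ← U → V
  D is a fork here and D is conditioned on, so the path is blocked at D.
Since every path is blocked, d-separation holds.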